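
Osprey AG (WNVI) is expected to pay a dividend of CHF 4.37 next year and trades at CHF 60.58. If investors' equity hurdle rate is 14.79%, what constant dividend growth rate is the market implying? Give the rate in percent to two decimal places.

7.58%

From P₀ = D₁/(r − g), the implied growth is g = r − D₁/P₀.
g = 0.1479 − 4.37/60.58 = 0.1479 − 0.07214 = 0.07576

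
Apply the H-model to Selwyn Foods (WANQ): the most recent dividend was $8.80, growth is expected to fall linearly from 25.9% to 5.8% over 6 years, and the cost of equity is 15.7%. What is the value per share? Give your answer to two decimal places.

$147.64

H-model: P₀ = D₀[(1+g_L) + H(g_S−g_L)]/(r−g_L), with H = 6/2 = 3.
P₀ = 8.80 × [(1+0.058) + 3×(0.259−0.058)] / (0.157−0.058)
   = 8.80 × 1.6610 / 0.099 = 147.6444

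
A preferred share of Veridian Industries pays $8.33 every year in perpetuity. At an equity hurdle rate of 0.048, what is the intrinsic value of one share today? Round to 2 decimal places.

$173.54

Zero-growth DDM (perpetuity): P₀ = D/r = 8.33 / 0.048 = 173.5417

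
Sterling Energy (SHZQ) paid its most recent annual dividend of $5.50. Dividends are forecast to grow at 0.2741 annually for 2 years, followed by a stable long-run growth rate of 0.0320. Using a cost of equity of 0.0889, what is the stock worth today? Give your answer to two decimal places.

$150.54

Two-stage DDM. Project D₁…D_2 at 0.2741, terminal growth 0.032, discount at r = 0.0889.
D_1 = 7.0076
D_2 = 8.9283
Terminal value at t=2: TV = D_3/(r−g) = 9.2140/(0.0889−0.032) = 161.9337
P₀ = 7.0076/(1+0.0889)^1 + 8.9283/(1+0.0889)^2 + 161.9337/(1+0.0889)^2 = 150.5373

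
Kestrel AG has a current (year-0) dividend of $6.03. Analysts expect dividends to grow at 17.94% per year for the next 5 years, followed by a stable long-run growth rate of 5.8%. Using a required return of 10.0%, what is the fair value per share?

Two-stage DDM. Project D₁…D_5 at 0.1794, terminal growth 0.058, discount at r = 0.1.
D_1 = 7.1118
D_2 = 8.3876
D_3 = 9.8924
D_4 = 11.6671
D_5 = 13.7601
Terminal value at t=5: TV = D_6/(r−g) = 14.5582/(0.1−0.058) = 346.6245
P₀ = 7.1118/(1+0.1)^1 + 8.3876/(1+0.1)^2 + 9.8924/(1+0.1)^3 + 11.6671/(1+0.1)^4 + 13.7601/(1+0.1)^5 + 346.6245/(1+0.1)^5 = 252.5688

$252.57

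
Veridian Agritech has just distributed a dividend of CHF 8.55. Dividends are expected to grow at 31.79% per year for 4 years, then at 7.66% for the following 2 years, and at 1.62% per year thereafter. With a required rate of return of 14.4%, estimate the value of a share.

Three-stage DDM. Project D₁…D_6; terminal Gordon value at t=6 with g = 0.0162; discount at r = 0.144.
D_1 = 11.2680
D_2 = 14.8502
D_3 = 19.5710
D_4 = 25.7926
D_5 = 27.7684
D_6 = 29.8954
TV_6 = 30.3797/(0.144−0.0162) = 237.7131
P₀ = Σ Dₜ/(1+r)ᵗ + TV_6/(1+r)^6 = 182.8823

CHF 182.88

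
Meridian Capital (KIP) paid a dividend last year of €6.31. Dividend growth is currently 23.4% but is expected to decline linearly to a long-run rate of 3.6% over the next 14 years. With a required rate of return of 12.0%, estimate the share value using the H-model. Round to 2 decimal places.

€181.94

H-model: P₀ = D₀[(1+g_L) + H(g_S−g_L)]/(r−g_L), with H = 14/2 = 7.
P₀ = 6.31 × [(1+0.036) + 7×(0.234−0.036)] / (0.12−0.036)
   = 6.31 × 2.4220 / 0.084 = 181.9383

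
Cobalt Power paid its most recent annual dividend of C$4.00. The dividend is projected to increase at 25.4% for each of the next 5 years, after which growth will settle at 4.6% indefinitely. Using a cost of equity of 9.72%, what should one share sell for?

C$189.75

Two-stage DDM. Project D₁…D_5 at 0.254, terminal growth 0.046, discount at r = 0.0972.
D_1 = 5.0160
D_2 = 6.2901
D_3 = 7.8877
D_4 = 9.8912
D_5 = 12.4036
Terminal value at t=5: TV = D_6/(r−g) = 12.9742/(0.0972−0.046) = 253.4016
P₀ = 5.0160/(1+0.0972)^1 + 6.2901/(1+0.0972)^2 + 7.8877/(1+0.0972)^3 + 9.8912/(1+0.0972)^4 + 12.4036/(1+0.0972)^5 + 253.4016/(1+0.0972)^5 = 189.7542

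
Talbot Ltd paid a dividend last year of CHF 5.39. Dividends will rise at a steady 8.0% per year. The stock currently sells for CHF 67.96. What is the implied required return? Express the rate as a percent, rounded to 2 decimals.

16.57%

Rearranging the constant-growth DDM: r = D₁/P₀ + g.
D₁ = 5.39 × (1 + 0.08) = 5.8212.
r = 5.8212 / 67.96 + 0.08 = 0.08566 + 0.08 = 0.16566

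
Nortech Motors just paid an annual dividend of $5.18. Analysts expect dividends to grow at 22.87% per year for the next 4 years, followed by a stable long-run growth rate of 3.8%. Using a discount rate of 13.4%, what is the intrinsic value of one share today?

$102.62

Two-stage DDM. Project D₁…D_4 at 0.2287, terminal growth 0.038, discount at r = 0.134.
D_1 = 6.3647
D_2 = 7.8203
D_3 = 9.6088
D_4 = 11.8063
Terminal value at t=4: TV = D_5/(r−g) = 12.2549/(0.134−0.038) = 127.6554
P₀ = 6.3647/(1+0.134)^1 + 7.8203/(1+0.134)^2 + 9.6088/(1+0.134)^3 + 11.8063/(1+0.134)^4 + 127.6554/(1+0.134)^4 = 102.6170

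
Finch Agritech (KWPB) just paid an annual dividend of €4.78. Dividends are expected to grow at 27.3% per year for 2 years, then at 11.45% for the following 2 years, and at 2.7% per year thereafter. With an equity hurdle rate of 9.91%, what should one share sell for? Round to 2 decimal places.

€118.96

Three-stage DDM. Project D₁…D_4; terminal Gordon value at t=4 with g = 0.027; discount at r = 0.0991.
D_1 = 6.0849
D_2 = 7.7461
D_3 = 8.6331
D_4 = 9.6215
TV_4 = 9.8813/(0.0991−0.027) = 137.0503
P₀ = Σ Dₜ/(1+r)ᵗ + TV_4/(1+r)^4 = 118.9580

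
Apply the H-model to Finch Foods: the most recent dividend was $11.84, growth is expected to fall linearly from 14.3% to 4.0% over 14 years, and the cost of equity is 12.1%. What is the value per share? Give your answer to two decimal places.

H-model: P₀ = D₀[(1+g_L) + H(g_S−g_L)]/(r−g_L), with H = 14/2 = 7.
P₀ = 11.84 × [(1+0.04) + 7×(0.143−0.04)] / (0.121−0.04)
   = 11.84 × 1.7610 / 0.081 = 257.4104

$257.41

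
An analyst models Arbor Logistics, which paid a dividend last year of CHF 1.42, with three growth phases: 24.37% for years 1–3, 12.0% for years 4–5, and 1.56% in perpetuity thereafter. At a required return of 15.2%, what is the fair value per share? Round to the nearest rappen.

CHF 20.98

Three-stage DDM. Project D₁…D_5; terminal Gordon value at t=5 with g = 0.0156; discount at r = 0.152.
D_1 = 1.7661
D_2 = 2.1964
D_3 = 2.7317
D_4 = 3.0595
D_5 = 3.4267
TV_5 = 3.4801/(0.152−0.0156) = 25.5141
P₀ = Σ Dₜ/(1+r)ᵗ + TV_5/(1+r)^5 = 20.9763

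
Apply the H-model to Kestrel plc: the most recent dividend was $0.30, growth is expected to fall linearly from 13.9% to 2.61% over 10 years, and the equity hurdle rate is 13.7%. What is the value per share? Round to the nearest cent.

H-model: P₀ = D₀[(1+g_L) + H(g_S−g_L)]/(r−g_L), with H = 10/2 = 5.
P₀ = 0.30 × [(1+0.0261) + 5×(0.139−0.0261)] / (0.137−0.0261)
   = 0.30 × 1.5906 / 0.1109 = 4.3028

$4.30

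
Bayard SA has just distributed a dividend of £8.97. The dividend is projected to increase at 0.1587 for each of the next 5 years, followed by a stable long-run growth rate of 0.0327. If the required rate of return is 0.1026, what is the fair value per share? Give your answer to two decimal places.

Two-stage DDM. Project D₁…D_5 at 0.1587, terminal growth 0.0327, discount at r = 0.1026.
D_1 = 10.3935
D_2 = 12.0430
D_3 = 13.9542
D_4 = 16.1688
D_5 = 18.7347
Terminal value at t=5: TV = D_6/(r−g) = 19.3474/(0.1026−0.0327) = 276.7862
P₀ = 10.3935/(1+0.1026)^1 + 12.0430/(1+0.1026)^2 + 13.9542/(1+0.1026)^3 + 16.1688/(1+0.1026)^4 + 18.7347/(1+0.1026)^5 + 276.7862/(1+0.1026)^5 = 222.0241

£222.02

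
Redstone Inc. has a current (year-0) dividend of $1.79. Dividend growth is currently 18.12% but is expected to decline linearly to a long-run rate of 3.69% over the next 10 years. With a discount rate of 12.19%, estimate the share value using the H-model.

$37.03

H-model: P₀ = D₀[(1+g_L) + H(g_S−g_L)]/(r−g_L), with H = 10/2 = 5.
P₀ = 1.79 × [(1+0.0369) + 5×(0.1812−0.0369)] / (0.1219−0.0369)
   = 1.79 × 1.7584 / 0.085 = 37.0298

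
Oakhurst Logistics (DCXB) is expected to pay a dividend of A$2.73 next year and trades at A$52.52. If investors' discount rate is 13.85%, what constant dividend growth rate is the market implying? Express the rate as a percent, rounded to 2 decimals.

From P₀ = D₁/(r − g), the implied growth is g = r − D₁/P₀.
g = 0.1385 − 2.73/52.52 = 0.1385 − 0.05198 = 0.08652

8.65%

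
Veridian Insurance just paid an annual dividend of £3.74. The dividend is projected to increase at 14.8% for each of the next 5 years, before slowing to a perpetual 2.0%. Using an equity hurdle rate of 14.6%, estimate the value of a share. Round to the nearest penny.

Two-stage DDM. Project D₁…D_5 at 0.148, terminal growth 0.02, discount at r = 0.146.
D_1 = 4.2935
D_2 = 4.9290
D_3 = 5.6584
D_4 = 6.4959
D_5 = 7.4573
Terminal value at t=5: TV = D_6/(r−g) = 7.6064/(0.146−0.02) = 60.3685
P₀ = 4.2935/(1+0.146)^1 + 4.9290/(1+0.146)^2 + 5.6584/(1+0.146)^3 + 6.4959/(1+0.146)^4 + 7.4573/(1+0.146)^5 + 60.3685/(1+0.146)^5 = 49.3394

£49.34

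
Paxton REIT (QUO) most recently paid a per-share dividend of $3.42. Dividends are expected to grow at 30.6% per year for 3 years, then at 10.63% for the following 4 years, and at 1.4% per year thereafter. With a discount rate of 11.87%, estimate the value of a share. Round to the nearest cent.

$85.67

Three-stage DDM. Project D₁…D_7; terminal Gordon value at t=7 with g = 0.014; discount at r = 0.1187.
D_1 = 4.4665
D_2 = 5.8333
D_3 = 7.6183
D_4 = 8.4281
D_5 = 9.3240
D_6 = 10.3151
D_7 = 11.4116
TV_7 = 11.5714/(0.1187−0.014) = 110.5194
P₀ = Σ Dₜ/(1+r)ᵗ + TV_7/(1+r)^7 = 85.6659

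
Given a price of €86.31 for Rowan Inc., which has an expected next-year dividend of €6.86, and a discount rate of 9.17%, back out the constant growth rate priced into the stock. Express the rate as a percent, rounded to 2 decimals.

From P₀ = D₁/(r − g), the implied growth is g = r − D₁/P₀.
g = 0.0917 − 6.86/86.31 = 0.0917 − 0.07948 = 0.01222

1.22%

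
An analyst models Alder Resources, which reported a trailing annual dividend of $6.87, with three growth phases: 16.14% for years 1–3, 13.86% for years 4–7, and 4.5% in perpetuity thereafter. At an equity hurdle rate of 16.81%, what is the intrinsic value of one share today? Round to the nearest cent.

Three-stage DDM. Project D₁…D_7; terminal Gordon value at t=7 with g = 0.045; discount at r = 0.1681.
D_1 = 7.9788
D_2 = 9.2666
D_3 = 10.7622
D_4 = 12.2539
D_5 = 13.9523
D_6 = 15.8860
D_7 = 18.0878
TV_7 = 18.9018/(0.1681−0.045) = 153.5484
P₀ = Σ Dₜ/(1+r)ᵗ + TV_7/(1+r)^7 = 97.4685

$97.47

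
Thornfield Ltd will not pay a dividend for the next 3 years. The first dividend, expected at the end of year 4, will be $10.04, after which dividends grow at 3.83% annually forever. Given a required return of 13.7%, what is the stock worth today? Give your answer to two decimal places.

$69.20

Deferred-dividend DDM. At t=3 the remaining stream is a growing perpetuity with first payment D_4 = 10.04.
V_3 = D_4/(r−g) = 10.04/(0.137−0.0383) = 101.7224
P₀ = V_3/(1+r)^3 = 101.7224/(1+0.137)^3 = 69.2046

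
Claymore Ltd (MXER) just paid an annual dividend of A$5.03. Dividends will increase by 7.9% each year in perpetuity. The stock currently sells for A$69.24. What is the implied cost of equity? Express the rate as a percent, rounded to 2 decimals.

Rearranging the constant-growth DDM: r = D₁/P₀ + g.
D₁ = 5.03 × (1 + 0.079) = 5.4274.
r = 5.4274 / 69.24 + 0.079 = 0.07838 + 0.079 = 0.15738

15.74%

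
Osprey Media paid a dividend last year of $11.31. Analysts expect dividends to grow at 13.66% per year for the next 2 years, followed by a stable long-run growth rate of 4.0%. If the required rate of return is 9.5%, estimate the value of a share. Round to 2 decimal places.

Two-stage DDM. Project D₁…D_2 at 0.1366, terminal growth 0.04, discount at r = 0.095.
D_1 = 12.8549
D_2 = 14.6109
Terminal value at t=2: TV = D_3/(r−g) = 15.1954/(0.095−0.04) = 276.2794
P₀ = 12.8549/(1+0.095)^1 + 14.6109/(1+0.095)^2 + 276.2794/(1+0.095)^2 = 254.3454

$254.35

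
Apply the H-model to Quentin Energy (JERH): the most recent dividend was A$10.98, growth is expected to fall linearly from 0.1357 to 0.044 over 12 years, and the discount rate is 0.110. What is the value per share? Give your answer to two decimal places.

A$265.22

H-model: P₀ = D₀[(1+g_L) + H(g_S−g_L)]/(r−g_L), with H = 12/2 = 6.
P₀ = 10.98 × [(1+0.044) + 6×(0.1357−0.044)] / (0.11−0.044)
   = 10.98 × 1.5942 / 0.066 = 265.2169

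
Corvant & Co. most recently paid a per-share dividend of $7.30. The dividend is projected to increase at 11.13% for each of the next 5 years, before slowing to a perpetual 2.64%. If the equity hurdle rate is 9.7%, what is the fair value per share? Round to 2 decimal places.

$151.18

Two-stage DDM. Project D₁…D_5 at 0.1113, terminal growth 0.0264, discount at r = 0.097.
D_1 = 8.1125
D_2 = 9.0154
D_3 = 10.0188
D_4 = 11.1339
D_5 = 12.3731
Terminal value at t=5: TV = D_6/(r−g) = 12.6998/(0.097−0.0264) = 179.8835
P₀ = 8.1125/(1+0.097)^1 + 9.0154/(1+0.097)^2 + 10.0188/(1+0.097)^3 + 11.1339/(1+0.097)^4 + 12.3731/(1+0.097)^5 + 179.8835/(1+0.097)^5 = 151.1816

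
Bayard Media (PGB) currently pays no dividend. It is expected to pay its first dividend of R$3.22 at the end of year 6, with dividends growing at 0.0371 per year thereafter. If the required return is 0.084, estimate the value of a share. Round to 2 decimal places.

R$45.87

Deferred-dividend DDM. At t=5 the remaining stream is a growing perpetuity with first payment D_6 = 3.22.
V_5 = D_6/(r−g) = 3.22/(0.084−0.0371) = 68.6567
P₀ = V_5/(1+r)^5 = 68.6567/(1+0.084)^5 = 45.8708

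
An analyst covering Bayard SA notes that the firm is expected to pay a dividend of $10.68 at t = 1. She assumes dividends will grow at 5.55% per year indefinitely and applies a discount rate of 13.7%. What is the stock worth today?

$131.04

Gordon growth model: P₀ = D₁/(r − g), with D₁ = 10.68 given directly.
P₀ = 10.6800 / (0.137 − 0.0555) = 10.6800 / 0.0815 = 131.0429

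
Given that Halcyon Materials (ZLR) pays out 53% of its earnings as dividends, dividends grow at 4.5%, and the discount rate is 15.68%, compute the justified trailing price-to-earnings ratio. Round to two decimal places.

4.95

Justified trailing P/E = b(1+g)/(r−g) = 0.53×(1+0.045)/(0.1568−0.045) = 4.9539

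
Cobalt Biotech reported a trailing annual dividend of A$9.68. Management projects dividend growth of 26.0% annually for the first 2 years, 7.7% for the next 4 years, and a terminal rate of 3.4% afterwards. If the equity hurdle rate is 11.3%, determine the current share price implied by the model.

Three-stage DDM. Project D₁…D_6; terminal Gordon value at t=6 with g = 0.034; discount at r = 0.113.
D_1 = 12.1968
D_2 = 15.3680
D_3 = 16.5513
D_4 = 17.8258
D_5 = 19.1983
D_6 = 20.6766
TV_6 = 21.3796/(0.113−0.034) = 270.6280
P₀ = Σ Dₜ/(1+r)ᵗ + TV_6/(1+r)^6 = 211.4672

A$211.47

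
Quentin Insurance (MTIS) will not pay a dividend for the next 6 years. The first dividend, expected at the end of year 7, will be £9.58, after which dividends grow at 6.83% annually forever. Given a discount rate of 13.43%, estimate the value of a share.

Deferred-dividend DDM. At t=6 the remaining stream is a growing perpetuity with first payment D_7 = 9.58.
V_6 = D_7/(r−g) = 9.58/(0.1343−0.0683) = 145.1515
P₀ = V_6/(1+r)^6 = 145.1515/(1+0.1343)^6 = 68.1481

£68.15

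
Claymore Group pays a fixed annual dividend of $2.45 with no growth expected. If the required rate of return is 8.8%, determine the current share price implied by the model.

Zero-growth DDM (perpetuity): P₀ = D/r = 2.45 / 0.088 = 27.8409

$27.84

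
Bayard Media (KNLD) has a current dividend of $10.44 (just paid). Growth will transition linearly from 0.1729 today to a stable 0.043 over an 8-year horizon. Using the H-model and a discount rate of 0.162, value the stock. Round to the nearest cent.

H-model: P₀ = D₀[(1+g_L) + H(g_S−g_L)]/(r−g_L), with H = 8/2 = 4.
P₀ = 10.44 × [(1+0.043) + 4×(0.1729−0.043)] / (0.162−0.043)
   = 10.44 × 1.5626 / 0.119 = 137.0886

$137.09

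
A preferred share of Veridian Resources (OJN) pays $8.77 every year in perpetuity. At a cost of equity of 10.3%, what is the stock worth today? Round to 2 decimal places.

$85.15

Zero-growth DDM (perpetuity): P₀ = D/r = 8.77 / 0.103 = 85.1456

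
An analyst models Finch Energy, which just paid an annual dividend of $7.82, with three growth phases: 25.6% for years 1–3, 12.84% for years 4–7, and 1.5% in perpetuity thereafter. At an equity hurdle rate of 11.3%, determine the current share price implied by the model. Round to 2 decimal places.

Three-stage DDM. Project D₁…D_7; terminal Gordon value at t=7 with g = 0.015; discount at r = 0.113.
D_1 = 9.8219
D_2 = 12.3363
D_3 = 15.4944
D_4 = 17.4839
D_5 = 19.7289
D_6 = 22.2620
D_7 = 25.1205
TV_7 = 25.4973/(0.113−0.015) = 260.1764
P₀ = Σ Dₜ/(1+r)ᵗ + TV_7/(1+r)^7 = 199.5208

$199.52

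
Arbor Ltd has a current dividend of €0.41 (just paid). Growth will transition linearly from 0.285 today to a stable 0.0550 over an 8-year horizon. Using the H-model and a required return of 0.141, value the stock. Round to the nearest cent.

€9.42

H-model: P₀ = D₀[(1+g_L) + H(g_S−g_L)]/(r−g_L), with H = 8/2 = 4.
P₀ = 0.41 × [(1+0.055) + 4×(0.285−0.055)] / (0.141−0.055)
   = 0.41 × 1.9750 / 0.086 = 9.4157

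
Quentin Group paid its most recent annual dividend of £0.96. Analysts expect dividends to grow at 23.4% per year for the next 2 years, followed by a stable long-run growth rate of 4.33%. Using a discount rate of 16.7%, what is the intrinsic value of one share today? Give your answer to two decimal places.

£11.14

Two-stage DDM. Project D₁…D_2 at 0.234, terminal growth 0.0433, discount at r = 0.167.
D_1 = 1.1846
D_2 = 1.4618
Terminal value at t=2: TV = D_3/(r−g) = 1.5251/(0.167−0.0433) = 12.3294
P₀ = 1.1846/(1+0.167)^1 + 1.4618/(1+0.167)^2 + 12.3294/(1+0.167)^2 = 11.1417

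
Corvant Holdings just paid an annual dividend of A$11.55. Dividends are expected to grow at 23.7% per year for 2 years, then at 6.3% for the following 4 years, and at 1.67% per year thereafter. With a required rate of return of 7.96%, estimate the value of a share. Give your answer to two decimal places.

A$317.12

Three-stage DDM. Project D₁…D_6; terminal Gordon value at t=6 with g = 0.0167; discount at r = 0.0796.
D_1 = 14.2874
D_2 = 17.6735
D_3 = 18.7869
D_4 = 19.9705
D_5 = 21.2286
D_6 = 22.5660
TV_6 = 22.9428/(0.0796−0.0167) = 364.7511
P₀ = Σ Dₜ/(1+r)ᵗ + TV_6/(1+r)^6 = 317.1213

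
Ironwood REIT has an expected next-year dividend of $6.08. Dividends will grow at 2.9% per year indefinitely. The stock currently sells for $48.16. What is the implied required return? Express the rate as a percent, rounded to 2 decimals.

15.52%

Rearranging the constant-growth DDM: r = D₁/P₀ + g.
r = 6.0800 / 48.16 + 0.029 = 0.12625 + 0.029 = 0.15525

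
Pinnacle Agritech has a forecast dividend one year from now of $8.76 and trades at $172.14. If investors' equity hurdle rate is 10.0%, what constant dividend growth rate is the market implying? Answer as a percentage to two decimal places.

From P₀ = D₁/(r − g), the implied growth is g = r − D₁/P₀.
g = 0.1 − 8.76/172.14 = 0.1 − 0.05089 = 0.04911

4.91%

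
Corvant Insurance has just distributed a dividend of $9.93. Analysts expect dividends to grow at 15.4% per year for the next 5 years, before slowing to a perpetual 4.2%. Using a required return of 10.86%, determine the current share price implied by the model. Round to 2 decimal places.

$245.98

Two-stage DDM. Project D₁…D_5 at 0.154, terminal growth 0.042, discount at r = 0.1086.
D_1 = 11.4592
D_2 = 13.2239
D_3 = 15.2604
D_4 = 17.6105
D_5 = 20.3226
Terminal value at t=5: TV = D_6/(r−g) = 21.1761/(0.1086−0.042) = 317.9595
P₀ = 11.4592/(1+0.1086)^1 + 13.2239/(1+0.1086)^2 + 15.2604/(1+0.1086)^3 + 17.6105/(1+0.1086)^4 + 20.3226/(1+0.1086)^5 + 317.9595/(1+0.1086)^5 = 245.9813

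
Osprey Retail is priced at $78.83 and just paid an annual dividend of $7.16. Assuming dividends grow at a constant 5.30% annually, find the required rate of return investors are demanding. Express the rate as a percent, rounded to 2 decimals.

Rearranging the constant-growth DDM: r = D₁/P₀ + g.
D₁ = 7.16 × (1 + 0.053) = 7.5395.
r = 7.5395 / 78.83 + 0.053 = 0.09564 + 0.053 = 0.14864

14.86%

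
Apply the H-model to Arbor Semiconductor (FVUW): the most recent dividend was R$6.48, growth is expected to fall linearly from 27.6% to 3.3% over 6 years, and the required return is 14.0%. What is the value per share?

H-model: P₀ = D₀[(1+g_L) + H(g_S−g_L)]/(r−g_L), with H = 6/2 = 3.
P₀ = 6.48 × [(1+0.033) + 3×(0.276−0.033)] / (0.14−0.033)
   = 6.48 × 1.7620 / 0.107 = 106.7080

R$106.71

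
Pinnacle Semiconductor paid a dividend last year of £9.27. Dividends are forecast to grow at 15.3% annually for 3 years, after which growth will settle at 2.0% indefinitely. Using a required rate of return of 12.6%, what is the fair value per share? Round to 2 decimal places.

£124.94

Two-stage DDM. Project D₁…D_3 at 0.153, terminal growth 0.02, discount at r = 0.126.
D_1 = 10.6883
D_2 = 12.3236
D_3 = 14.2091
Terminal value at t=3: TV = D_4/(r−g) = 14.4933/(0.126−0.02) = 136.7294
P₀ = 10.6883/(1+0.126)^1 + 12.3236/(1+0.126)^2 + 14.2091/(1+0.126)^3 + 136.7294/(1+0.126)^3 = 124.9390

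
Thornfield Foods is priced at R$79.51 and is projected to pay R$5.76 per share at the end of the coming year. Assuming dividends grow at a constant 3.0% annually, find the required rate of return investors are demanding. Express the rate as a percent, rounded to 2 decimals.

Rearranging the constant-growth DDM: r = D₁/P₀ + g.
r = 5.7600 / 79.51 + 0.03 = 0.07244 + 0.03 = 0.10244

10.24%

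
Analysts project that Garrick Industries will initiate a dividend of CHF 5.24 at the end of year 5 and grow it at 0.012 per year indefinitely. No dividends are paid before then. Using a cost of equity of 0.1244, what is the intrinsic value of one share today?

Deferred-dividend DDM. At t=4 the remaining stream is a growing perpetuity with first payment D_5 = 5.24.
V_4 = D_5/(r−g) = 5.24/(0.1244−0.012) = 46.6192
P₀ = V_4/(1+r)^4 = 46.6192/(1+0.1244)^4 = 29.1663

CHF 29.17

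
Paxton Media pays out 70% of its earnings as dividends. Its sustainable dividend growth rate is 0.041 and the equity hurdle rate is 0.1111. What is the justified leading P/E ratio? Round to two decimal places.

9.99

Justified leading P/E = b/(r−g) = 0.70/(0.1111−0.041) = 9.9857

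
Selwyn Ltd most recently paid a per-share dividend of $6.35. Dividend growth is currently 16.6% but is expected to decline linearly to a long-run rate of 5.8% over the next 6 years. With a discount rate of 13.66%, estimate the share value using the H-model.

H-model: P₀ = D₀[(1+g_L) + H(g_S−g_L)]/(r−g_L), with H = 6/2 = 3.
P₀ = 6.35 × [(1+0.058) + 3×(0.166−0.058)] / (0.1366−0.058)
   = 6.35 × 1.3820 / 0.0786 = 111.6501

$111.65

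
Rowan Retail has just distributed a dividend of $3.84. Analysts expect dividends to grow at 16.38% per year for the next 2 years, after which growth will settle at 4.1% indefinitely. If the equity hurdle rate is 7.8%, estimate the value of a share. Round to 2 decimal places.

Two-stage DDM. Project D₁…D_2 at 0.1638, terminal growth 0.041, discount at r = 0.078.
D_1 = 4.4690
D_2 = 5.2010
Terminal value at t=2: TV = D_3/(r−g) = 5.4143/(0.078−0.041) = 146.3312
P₀ = 4.4690/(1+0.078)^1 + 5.2010/(1+0.078)^2 + 146.3312/(1+0.078)^2 = 134.5426

$134.54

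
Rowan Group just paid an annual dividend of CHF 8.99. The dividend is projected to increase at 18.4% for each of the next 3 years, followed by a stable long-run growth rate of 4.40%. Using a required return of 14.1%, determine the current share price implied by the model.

CHF 137.17

Two-stage DDM. Project D₁…D_3 at 0.184, terminal growth 0.044, discount at r = 0.141.
D_1 = 10.6442
D_2 = 12.6027
D_3 = 14.9216
Terminal value at t=3: TV = D_4/(r−g) = 15.5781/(0.141−0.044) = 160.5993
P₀ = 10.6442/(1+0.141)^1 + 12.6027/(1+0.141)^2 + 14.9216/(1+0.141)^3 + 160.5993/(1+0.141)^3 = 137.1695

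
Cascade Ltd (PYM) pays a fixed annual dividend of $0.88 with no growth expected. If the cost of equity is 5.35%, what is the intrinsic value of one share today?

Zero-growth DDM (perpetuity): P₀ = D/r = 0.88 / 0.0535 = 16.4486

$16.45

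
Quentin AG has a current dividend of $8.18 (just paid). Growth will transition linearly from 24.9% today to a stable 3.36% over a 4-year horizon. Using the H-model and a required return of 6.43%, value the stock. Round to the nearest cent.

$390.19

H-model: P₀ = D₀[(1+g_L) + H(g_S−g_L)]/(r−g_L), with H = 4/2 = 2.
P₀ = 8.18 × [(1+0.0336) + 2×(0.249−0.0336)] / (0.0643−0.0336)
   = 8.18 × 1.4644 / 0.0307 = 390.1887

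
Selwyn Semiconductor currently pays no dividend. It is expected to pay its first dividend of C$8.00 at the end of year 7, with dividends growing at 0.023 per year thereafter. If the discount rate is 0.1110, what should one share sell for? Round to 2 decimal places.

Deferred-dividend DDM. At t=6 the remaining stream is a growing perpetuity with first payment D_7 = 8.00.
V_6 = D_7/(r−g) = 8.00/(0.111−0.023) = 90.9091
P₀ = V_6/(1+r)^6 = 90.9091/(1+0.111)^6 = 48.3418

C$48.34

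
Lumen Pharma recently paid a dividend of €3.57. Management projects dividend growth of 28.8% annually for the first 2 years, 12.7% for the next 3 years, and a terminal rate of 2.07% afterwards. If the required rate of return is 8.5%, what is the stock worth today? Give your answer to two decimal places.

€115.06

Three-stage DDM. Project D₁…D_5; terminal Gordon value at t=5 with g = 0.0207; discount at r = 0.085.
D_1 = 4.5982
D_2 = 5.9224
D_3 = 6.6746
D_4 = 7.5223
D_5 = 8.4776
TV_5 = 8.6531/(0.085−0.0207) = 134.5733
P₀ = Σ Dₜ/(1+r)ᵗ + TV_5/(1+r)^5 = 115.0575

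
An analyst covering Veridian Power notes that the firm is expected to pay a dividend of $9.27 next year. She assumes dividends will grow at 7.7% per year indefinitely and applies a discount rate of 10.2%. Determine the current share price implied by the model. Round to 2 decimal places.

Gordon growth model: P₀ = D₁/(r − g), with D₁ = 9.27 given directly.
P₀ = 9.2700 / (0.102 − 0.077) = 9.2700 / 0.025 = 370.8000

$370.80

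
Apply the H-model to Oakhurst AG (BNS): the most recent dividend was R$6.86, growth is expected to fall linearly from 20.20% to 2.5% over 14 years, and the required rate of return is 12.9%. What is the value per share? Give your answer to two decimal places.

R$149.34

H-model: P₀ = D₀[(1+g_L) + H(g_S−g_L)]/(r−g_L), with H = 14/2 = 7.
P₀ = 6.86 × [(1+0.025) + 7×(0.202−0.025)] / (0.129−0.025)
   = 6.86 × 2.2640 / 0.104 = 149.3369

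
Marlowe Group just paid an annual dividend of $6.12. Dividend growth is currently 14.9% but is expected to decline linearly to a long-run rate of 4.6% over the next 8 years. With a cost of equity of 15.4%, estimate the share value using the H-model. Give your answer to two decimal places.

H-model: P₀ = D₀[(1+g_L) + H(g_S−g_L)]/(r−g_L), with H = 8/2 = 4.
P₀ = 6.12 × [(1+0.046) + 4×(0.149−0.046)] / (0.154−0.046)
   = 6.12 × 1.4580 / 0.108 = 82.6200

$82.62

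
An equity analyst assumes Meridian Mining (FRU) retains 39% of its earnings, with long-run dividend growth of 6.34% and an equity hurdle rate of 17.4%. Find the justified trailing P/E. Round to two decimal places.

5.87

Payout ratio b = 1 − 0.39 = 0.61.
Justified trailing P/E = b(1+g)/(r−g) = 0.61×(1+0.0634)/(0.174−0.0634) = 5.8650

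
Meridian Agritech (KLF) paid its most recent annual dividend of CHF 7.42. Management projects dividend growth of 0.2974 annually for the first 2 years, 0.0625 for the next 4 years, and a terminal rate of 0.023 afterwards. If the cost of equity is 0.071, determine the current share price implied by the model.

CHF 287.36

Three-stage DDM. Project D₁…D_6; terminal Gordon value at t=6 with g = 0.023; discount at r = 0.071.
D_1 = 9.6267
D_2 = 12.4897
D_3 = 13.2703
D_4 = 14.0997
D_5 = 14.9809
D_6 = 15.9172
TV_6 = 16.2833/(0.071−0.023) = 339.2359
P₀ = Σ Dₜ/(1+r)ᵗ + TV_6/(1+r)^6 = 287.3581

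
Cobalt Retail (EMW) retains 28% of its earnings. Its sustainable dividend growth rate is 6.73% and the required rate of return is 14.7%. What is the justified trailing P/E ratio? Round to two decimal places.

9.64

Payout ratio b = 1 − 0.28 = 0.72.
Justified trailing P/E = b(1+g)/(r−g) = 0.72×(1+0.0673)/(0.147−0.0673) = 9.6419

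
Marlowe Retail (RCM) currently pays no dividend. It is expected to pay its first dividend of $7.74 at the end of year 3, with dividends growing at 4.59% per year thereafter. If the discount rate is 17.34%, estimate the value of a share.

$44.09

Deferred-dividend DDM. At t=2 the remaining stream is a growing perpetuity with first payment D_3 = 7.74.
V_2 = D_3/(r−g) = 7.74/(0.1734−0.0459) = 60.7059
P₀ = V_2/(1+r)^2 = 60.7059/(1+0.1734)^2 = 44.0898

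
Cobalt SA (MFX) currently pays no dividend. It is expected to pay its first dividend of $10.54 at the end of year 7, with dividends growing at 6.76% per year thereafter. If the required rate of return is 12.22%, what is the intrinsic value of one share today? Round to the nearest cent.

Deferred-dividend DDM. At t=6 the remaining stream is a growing perpetuity with first payment D_7 = 10.54.
V_6 = D_7/(r−g) = 10.54/(0.1222−0.0676) = 193.0403
P₀ = V_6/(1+r)^6 = 193.0403/(1+0.1222)^6 = 96.6555

$96.66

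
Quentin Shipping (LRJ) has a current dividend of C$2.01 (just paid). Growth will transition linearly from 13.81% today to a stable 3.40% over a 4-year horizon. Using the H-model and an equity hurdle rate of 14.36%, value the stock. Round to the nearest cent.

H-model: P₀ = D₀[(1+g_L) + H(g_S−g_L)]/(r−g_L), with H = 4/2 = 2.
P₀ = 2.01 × [(1+0.034) + 2×(0.1381−0.034)] / (0.1436−0.034)
   = 2.01 × 1.2422 / 0.1096 = 22.7812

C$22.78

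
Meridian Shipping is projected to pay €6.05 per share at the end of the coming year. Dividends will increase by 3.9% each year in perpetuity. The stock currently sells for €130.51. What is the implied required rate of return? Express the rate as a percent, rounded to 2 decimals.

Rearranging the constant-growth DDM: r = D₁/P₀ + g.
r = 6.0500 / 130.51 + 0.039 = 0.04636 + 0.039 = 0.08536

8.54%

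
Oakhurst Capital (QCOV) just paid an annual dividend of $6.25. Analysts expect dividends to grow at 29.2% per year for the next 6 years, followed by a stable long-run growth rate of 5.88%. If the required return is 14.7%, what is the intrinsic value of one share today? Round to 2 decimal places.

Two-stage DDM. Project D₁…D_6 at 0.292, terminal growth 0.0588, discount at r = 0.147.
D_1 = 8.0750
D_2 = 10.4329
D_3 = 13.4793
D_4 = 17.4153
D_5 = 22.5005
D_6 = 29.0707
Terminal value at t=6: TV = D_7/(r−g) = 30.7800/(0.147−0.0588) = 348.9799
P₀ = 8.0750/(1+0.147)^1 + 10.4329/(1+0.147)^2 + 13.4793/(1+0.147)^3 + 17.4153/(1+0.147)^4 + 22.5005/(1+0.147)^5 + 29.0707/(1+0.147)^6 + 348.9799/(1+0.147)^6 = 211.3218

$211.32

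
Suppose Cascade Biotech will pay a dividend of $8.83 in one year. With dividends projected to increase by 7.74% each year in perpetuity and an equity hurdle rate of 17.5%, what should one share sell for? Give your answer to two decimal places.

$90.47

Gordon growth model: P₀ = D₁/(r − g), with D₁ = 8.83 given directly.
P₀ = 8.8300 / (0.175 − 0.0774) = 8.8300 / 0.0976 = 90.4713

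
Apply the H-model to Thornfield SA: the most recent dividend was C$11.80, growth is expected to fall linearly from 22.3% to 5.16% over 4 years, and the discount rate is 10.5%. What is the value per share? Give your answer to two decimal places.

C$308.13

H-model: P₀ = D₀[(1+g_L) + H(g_S−g_L)]/(r−g_L), with H = 4/2 = 2.
P₀ = 11.80 × [(1+0.0516) + 2×(0.223−0.0516)] / (0.105−0.0516)
   = 11.80 × 1.3944 / 0.0534 = 308.1258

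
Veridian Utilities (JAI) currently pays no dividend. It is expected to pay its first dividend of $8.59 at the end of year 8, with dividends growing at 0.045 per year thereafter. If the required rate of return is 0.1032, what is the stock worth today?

Deferred-dividend DDM. At t=7 the remaining stream is a growing perpetuity with first payment D_8 = 8.59.
V_7 = D_8/(r−g) = 8.59/(0.1032−0.045) = 147.5945
P₀ = V_7/(1+r)^7 = 147.5945/(1+0.1032)^7 = 74.2148

$74.21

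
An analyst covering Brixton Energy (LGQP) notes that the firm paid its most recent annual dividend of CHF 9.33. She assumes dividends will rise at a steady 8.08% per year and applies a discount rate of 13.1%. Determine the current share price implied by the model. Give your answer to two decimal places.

CHF 200.87

Gordon growth model: P₀ = D₁/(r − g). D₁ = 9.33 × (1 + 0.0808) = 10.0839.
P₀ = 10.0839 / (0.131 − 0.0808) = 10.0839 / 0.0502 = 200.8738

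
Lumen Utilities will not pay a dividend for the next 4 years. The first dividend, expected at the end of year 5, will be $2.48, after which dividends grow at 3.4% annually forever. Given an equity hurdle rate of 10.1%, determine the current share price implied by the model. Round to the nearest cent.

Deferred-dividend DDM. At t=4 the remaining stream is a growing perpetuity with first payment D_5 = 2.48.
V_4 = D_5/(r−g) = 2.48/(0.101−0.034) = 37.0149
P₀ = V_4/(1+r)^4 = 37.0149/(1+0.101)^4 = 25.1900

$25.19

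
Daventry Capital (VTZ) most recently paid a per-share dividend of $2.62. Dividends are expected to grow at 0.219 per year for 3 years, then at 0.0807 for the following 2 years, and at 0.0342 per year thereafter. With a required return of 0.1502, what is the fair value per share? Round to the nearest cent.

Three-stage DDM. Project D₁…D_5; terminal Gordon value at t=5 with g = 0.0342; discount at r = 0.1502.
D_1 = 3.1938
D_2 = 3.8932
D_3 = 4.7458
D_4 = 5.1288
D_5 = 5.5427
TV_5 = 5.7323/(0.1502−0.0342) = 49.4162
P₀ = Σ Dₜ/(1+r)ᵗ + TV_5/(1+r)^5 = 39.0693

$39.07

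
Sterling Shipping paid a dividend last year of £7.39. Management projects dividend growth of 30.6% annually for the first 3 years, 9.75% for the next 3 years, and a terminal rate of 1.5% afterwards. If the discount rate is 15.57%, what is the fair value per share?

Three-stage DDM. Project D₁…D_6; terminal Gordon value at t=6 with g = 0.015; discount at r = 0.1557.
D_1 = 9.6513
D_2 = 12.6047
D_3 = 16.4617
D_4 = 18.0667
D_5 = 19.8282
D_6 = 21.7614
TV_6 = 22.0879/(0.1557−0.015) = 156.9855
P₀ = Σ Dₜ/(1+r)ᵗ + TV_6/(1+r)^6 = 123.2159

£123.22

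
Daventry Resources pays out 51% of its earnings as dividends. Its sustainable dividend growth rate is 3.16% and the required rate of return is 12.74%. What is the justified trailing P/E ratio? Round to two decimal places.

5.49

Justified trailing P/E = b(1+g)/(r−g) = 0.51×(1+0.0316)/(0.1274−0.0316) = 5.4918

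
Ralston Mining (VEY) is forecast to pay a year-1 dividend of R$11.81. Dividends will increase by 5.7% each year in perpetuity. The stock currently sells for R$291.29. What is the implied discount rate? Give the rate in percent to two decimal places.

Rearranging the constant-growth DDM: r = D₁/P₀ + g.
r = 11.8100 / 291.29 + 0.057 = 0.04054 + 0.057 = 0.09754

9.75%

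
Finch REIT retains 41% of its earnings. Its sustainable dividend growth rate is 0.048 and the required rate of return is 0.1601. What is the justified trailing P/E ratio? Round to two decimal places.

Payout ratio b = 1 − 0.41 = 0.59.
Justified trailing P/E = b(1+g)/(r−g) = 0.59×(1+0.048)/(0.1601−0.048) = 5.5158

5.52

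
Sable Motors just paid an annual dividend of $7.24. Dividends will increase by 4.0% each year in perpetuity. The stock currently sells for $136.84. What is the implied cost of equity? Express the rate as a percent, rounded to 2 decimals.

9.50%

Rearranging the constant-growth DDM: r = D₁/P₀ + g.
D₁ = 7.24 × (1 + 0.04) = 7.5296.
r = 7.5296 / 136.84 + 0.04 = 0.05502 + 0.04 = 0.09502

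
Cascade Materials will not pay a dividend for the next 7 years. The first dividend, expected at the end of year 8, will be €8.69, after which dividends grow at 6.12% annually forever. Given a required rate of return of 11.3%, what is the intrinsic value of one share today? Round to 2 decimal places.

Deferred-dividend DDM. At t=7 the remaining stream is a growing perpetuity with first payment D_8 = 8.69.
V_7 = D_8/(r−g) = 8.69/(0.113−0.0612) = 167.7606
P₀ = V_7/(1+r)^7 = 167.7606/(1+0.113)^7 = 79.2910

€79.29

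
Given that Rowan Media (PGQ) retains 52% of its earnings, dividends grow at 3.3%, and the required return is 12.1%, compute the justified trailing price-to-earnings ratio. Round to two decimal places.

5.63

Payout ratio b = 1 − 0.52 = 0.48.
Justified trailing P/E = b(1+g)/(r−g) = 0.48×(1+0.033)/(0.121−0.033) = 5.6345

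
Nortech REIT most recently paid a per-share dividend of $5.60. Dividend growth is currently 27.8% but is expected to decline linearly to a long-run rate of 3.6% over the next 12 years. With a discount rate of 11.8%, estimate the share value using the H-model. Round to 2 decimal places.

$169.91

H-model: P₀ = D₀[(1+g_L) + H(g_S−g_L)]/(r−g_L), with H = 12/2 = 6.
P₀ = 5.60 × [(1+0.036) + 6×(0.278−0.036)] / (0.118−0.036)
   = 5.60 × 2.4880 / 0.082 = 169.9122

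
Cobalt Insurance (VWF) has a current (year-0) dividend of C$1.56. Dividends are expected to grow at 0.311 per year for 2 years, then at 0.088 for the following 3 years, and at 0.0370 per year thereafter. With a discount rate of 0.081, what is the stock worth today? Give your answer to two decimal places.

C$66.29

Three-stage DDM. Project D₁…D_5; terminal Gordon value at t=5 with g = 0.037; discount at r = 0.081.
D_1 = 2.0452
D_2 = 2.6812
D_3 = 2.9172
D_4 = 3.1739
D_5 = 3.4532
TV_5 = 3.5809/(0.081−0.037) = 81.3847
P₀ = Σ Dₜ/(1+r)ᵗ + TV_5/(1+r)^5 = 66.2926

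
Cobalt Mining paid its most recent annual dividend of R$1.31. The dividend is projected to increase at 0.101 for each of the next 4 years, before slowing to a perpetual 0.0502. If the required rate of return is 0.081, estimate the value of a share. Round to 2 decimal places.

Two-stage DDM. Project D₁…D_4 at 0.101, terminal growth 0.0502, discount at r = 0.081.
D_1 = 1.4423
D_2 = 1.5880
D_3 = 1.7484
D_4 = 1.9250
Terminal value at t=4: TV = D_5/(r−g) = 2.0216/(0.081−0.0502) = 65.6360
P₀ = 1.4423/(1+0.081)^1 + 1.5880/(1+0.081)^2 + 1.7484/(1+0.081)^3 + 1.9250/(1+0.081)^4 + 65.6360/(1+0.081)^4 = 53.5530

R$53.55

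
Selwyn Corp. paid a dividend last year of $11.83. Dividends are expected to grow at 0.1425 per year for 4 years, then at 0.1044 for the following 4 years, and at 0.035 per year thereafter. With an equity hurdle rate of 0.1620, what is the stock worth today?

Three-stage DDM. Project D₁…D_8; terminal Gordon value at t=8 with g = 0.035; discount at r = 0.162.
D_1 = 13.5158
D_2 = 15.4418
D_3 = 17.6422
D_4 = 20.1562
D_5 = 22.2606
D_6 = 24.5846
D_7 = 27.1512
D_8 = 29.9858
TV_8 = 31.0353/(0.162−0.035) = 244.3722
P₀ = Σ Dₜ/(1+r)ᵗ + TV_8/(1+r)^8 = 157.8947

$157.89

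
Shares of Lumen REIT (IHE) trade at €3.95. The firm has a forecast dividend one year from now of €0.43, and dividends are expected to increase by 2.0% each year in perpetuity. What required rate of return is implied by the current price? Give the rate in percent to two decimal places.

Rearranging the constant-growth DDM: r = D₁/P₀ + g.
r = 0.4300 / 3.95 + 0.02 = 0.10886 + 0.02 = 0.12886

12.89%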